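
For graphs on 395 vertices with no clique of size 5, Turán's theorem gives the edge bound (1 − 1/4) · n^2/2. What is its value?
Turán density bound = (3/4) · 395^2/2 = 468075/8 ≈ 58509.375

Turán's theorem: ex(n, K_{r+1}) is achieved by the complete r-partite Turán graph T(n, r) with parts as balanced as possible, and is at most (1 − 1/r) · n^2/2. For r = 4, n = 395: the density bound is (3/4) · 156025/2 = 468075/8 ≈ 58509.375. The integer-valued extremum is e(T(395, 4)) = 58509, which is strictly less than the density bound 468075/8 since 4 ∤ 395 (the parts of T(395, 4) cannot all be equal).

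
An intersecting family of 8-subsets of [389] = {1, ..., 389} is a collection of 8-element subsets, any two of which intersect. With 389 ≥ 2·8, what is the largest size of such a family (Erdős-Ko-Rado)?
max |F| = C(388, 7) = 248744535954816

Erdős-Ko-Rado (1961): when n ≥ 2k, max |F| = C(n−1, k−1). The bound is attained by the star {A : i ∈ A} for any fixed i ∈ [n]. Here C(389−1, 8−1) = C(388, 7) = 248744535954816.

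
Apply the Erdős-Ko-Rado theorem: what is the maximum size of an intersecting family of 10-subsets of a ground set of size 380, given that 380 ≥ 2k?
max |F| = C(379, 9) = 404041266059756325

The Erdős-Ko-Rado theorem states: for n ≥ 2k, an intersecting family of k-subsets of an n-element set has size at most C(n − 1, k − 1), with equality for 'star' families {A ⊆ [n] : |A| = k, i ∈ A} (fix an element i). For n = 380, k = 10: C(379, 9) = 404041266059756325.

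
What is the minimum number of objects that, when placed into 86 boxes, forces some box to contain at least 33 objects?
n = (33 − 1)·86 + 1 = 2753

By the generalised pigeonhole principle, to guarantee some box contains ≥ r objects we need more than (r − 1) · k objects total. Threshold: n = (r − 1) · k + 1. With r = 33 and k = 86: n = 32 · 86 + 1 = 2752 + 1 = 2753. For n = 2752 = 32 · 86, we can put exactly 32 objects in every box, avoiding 33 in any single one — so 2753 is tight.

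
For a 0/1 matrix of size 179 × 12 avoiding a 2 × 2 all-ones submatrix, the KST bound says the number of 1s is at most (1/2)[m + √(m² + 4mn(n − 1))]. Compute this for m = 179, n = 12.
z(179, 12; 2, 2) ≤ (1/2)[179 + √(179² + 4·179·12·11)] = (1/2)[179 + √126553] = 267.3714

Kővári–Sós–Turán: let r_1, ..., r_179 be the row sums and z = Σ r_i the total number of 1s. Each pair of columns can share at most one row with both entries 1 (else a 2×2 all-ones block appears), so Σ_i C(r_i, 2) ≤ C(12, 2) = 66. By convexity Σ_i C(r_i, 2) ≥ 179·C(z/179, 2) = z(z − 179)/(2·179), giving z² − 179z − 179·12·11 ≤ 0 and hence z ≤ (1/2)[179 + √(32041 + 4·23628)] = (1/2)[179 + √126553] ≈ (1/2)(179 + 355.7429) = 267.3714.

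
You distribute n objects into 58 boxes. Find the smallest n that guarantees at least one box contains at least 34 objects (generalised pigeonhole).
n = (34 − 1)·58 + 1 = 1915

By the generalised pigeonhole principle, to guarantee some box contains ≥ r objects we need more than (r − 1) · k objects total. Threshold: n = (r − 1) · k + 1. With r = 34 and k = 58: n = 33 · 58 + 1 = 1914 + 1 = 1915. For n = 1914 = 33 · 58, we can put exactly 33 objects in every box, avoiding 34 in any single one — so 1915 is tight.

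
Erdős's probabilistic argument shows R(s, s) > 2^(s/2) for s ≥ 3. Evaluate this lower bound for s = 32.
2^(32/2) = 65536; so R(32, 32) > 65536

Colour each edge of K_n uniformly at random with red/blue. The expected number of monochromatic K_32 is C(n, 32) · 2 · 2^(−C(32,2)). If C(n, 32) · 2^(1 − C(32,2)) < 1, then with positive probability no monochromatic K_32 exists, so R(32, 32) > n. The standard estimate C(n, 32) ≤ n^32/32! shows this inequality holds whenever n ≤ 2^(32/2) (since 32! · 2^(C(32,2) − 1) > 2^(32^2/2) ≥ n^32). Hence R(32, 32) > 2^(32/2) = 65536.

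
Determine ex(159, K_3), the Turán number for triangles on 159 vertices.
ex(159, K_3) = ⌊159^2/4⌋ = 6320

Mantel (1907): a triangle-free graph on n vertices has at most ⌊n^2/4⌋ edges, with equality for the complete bipartite graph K_{⌊n/2⌋, ⌈n/2⌉}. For n = 159: ⌊159^2/4⌋ = ⌊25281/4⌋ = 6320. The extremal graph is K_{79, 80}, which has 79·80 = 6320 edges.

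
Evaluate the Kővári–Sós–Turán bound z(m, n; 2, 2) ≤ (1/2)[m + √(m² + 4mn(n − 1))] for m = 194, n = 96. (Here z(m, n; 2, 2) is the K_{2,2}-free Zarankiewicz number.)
z(194, 96; 2, 2) ≤ (1/2)[194 + √(194² + 4·194·96·95)] = (1/2)[194 + √7114756] = 1430.675

Kővári–Sós–Turán: let r_1, ..., r_194 be the row sums and z = Σ r_i the total number of 1s. Each pair of columns can share at most one row with both entries 1 (else a 2×2 all-ones block appears), so Σ_i C(r_i, 2) ≤ C(96, 2) = 4560. By convexity Σ_i C(r_i, 2) ≥ 194·C(z/194, 2) = z(z − 194)/(2·194), giving z² − 194z − 194·96·95 ≤ 0 and hence z ≤ (1/2)[194 + √(37636 + 4·1769280)] = (1/2)[194 + √7114756] ≈ (1/2)(194 + 2667.35) = 1430.675.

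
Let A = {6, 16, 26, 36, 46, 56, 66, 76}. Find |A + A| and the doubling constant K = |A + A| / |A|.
K = |A + A| / |A| = 15/8

Enumerate A + A = {a + b : a, b ∈ A}. With |A| = 8, there are |A|^2 = 64 ordered sum pairs; collecting distinct values, A + A = {12, 22, 32, 42, 52, 62, 72, 82, 92, 102, 112, 122, 132, 142, 152}, so |A + A| = 15. Thus K = 15/8. Here |A + A| = 2|A| − 1 = 15, the minimum possible — so K = 15/8 is minimal, which holds iff A is an arithmetic progression.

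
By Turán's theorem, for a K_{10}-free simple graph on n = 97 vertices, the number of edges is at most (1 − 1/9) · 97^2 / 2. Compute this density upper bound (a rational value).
Turán density bound = (8/9) · 97^2/2 = 37636/9 ≈ 4181.7778

Turán's theorem: ex(n, K_{r+1}) is achieved by the complete r-partite Turán graph T(n, r) with parts as balanced as possible, and is at most (1 − 1/r) · n^2/2. For r = 9, n = 97: the density bound is (8/9) · 9409/2 = 37636/9 ≈ 4181.7778. The integer-valued extremum is e(T(97, 9)) = 4181, which is strictly less than the density bound 37636/9 since 9 ∤ 97 (the parts of T(97, 9) cannot all be equal).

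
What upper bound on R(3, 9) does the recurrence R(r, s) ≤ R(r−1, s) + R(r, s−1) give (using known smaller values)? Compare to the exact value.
R(3, 9) ≤ R(2, 9) + R(3, 8) = 9 + 28 = 37; exact value R(3, 9) = 36.

The Erdős–Szekeres recurrence R(r, s) ≤ R(r−1, s) + R(r, s−1) applied to (r, s) = (3, 9) gives
  R(3, 9) ≤ R(2, 9) + R(3, 8) = 9 + 28 = 37.
(Recall R(2, k) = k and R is symmetric.) The recurrence is not tight here (it gives 37, but the exact value is R(3, 9) = 36); the tight upper bound requires a sharper argument than the simple recurrence, combined with a lower-bound construction on K_{35}.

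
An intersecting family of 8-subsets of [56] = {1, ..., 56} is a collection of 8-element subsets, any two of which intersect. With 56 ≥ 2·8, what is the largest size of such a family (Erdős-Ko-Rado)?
max |F| = C(55, 7) = 202927725

Erdős-Ko-Rado (1961): when n ≥ 2k, max |F| = C(n−1, k−1). The bound is attained by the star {A : i ∈ A} for any fixed i ∈ [n]. Here C(56−1, 8−1) = C(55, 7) = 202927725.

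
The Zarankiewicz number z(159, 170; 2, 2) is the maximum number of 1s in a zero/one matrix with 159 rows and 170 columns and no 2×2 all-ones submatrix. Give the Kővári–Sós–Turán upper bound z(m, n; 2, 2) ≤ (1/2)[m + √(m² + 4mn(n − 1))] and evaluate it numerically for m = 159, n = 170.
z(159, 170; 2, 2) ≤ (1/2)[159 + √(159² + 4·159·170·169)] = (1/2)[159 + √18297561] = 2218.2824

Kővári–Sós–Turán: let r_1, ..., r_159 be the row sums and z = Σ r_i the total number of 1s. Each pair of columns can share at most one row with both entries 1 (else a 2×2 all-ones block appears), so Σ_i C(r_i, 2) ≤ C(170, 2) = 14365. By convexity Σ_i C(r_i, 2) ≥ 159·C(z/159, 2) = z(z − 159)/(2·159), giving z² − 159z − 159·170·169 ≤ 0 and hence z ≤ (1/2)[159 + √(25281 + 4·4568070)] = (1/2)[159 + √18297561] ≈ (1/2)(159 + 4277.5648) = 2218.2824.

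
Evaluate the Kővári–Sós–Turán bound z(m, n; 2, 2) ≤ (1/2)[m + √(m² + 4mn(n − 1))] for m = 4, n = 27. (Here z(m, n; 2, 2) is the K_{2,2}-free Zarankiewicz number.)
z(4, 27; 2, 2) ≤ (1/2)[4 + √(4² + 4·4·27·26)] = (1/2)[4 + √11248] = 55.0283

Kővári–Sós–Turán: let r_1, ..., r_4 be the row sums and z = Σ r_i the total number of 1s. Each pair of columns can share at most one row with both entries 1 (else a 2×2 all-ones block appears), so Σ_i C(r_i, 2) ≤ C(27, 2) = 351. By convexity Σ_i C(r_i, 2) ≥ 4·C(z/4, 2) = z(z − 4)/(2·4), giving z² − 4z − 4·27·26 ≤ 0 and hence z ≤ (1/2)[4 + √(16 + 4·2808)] = (1/2)[4 + √11248] ≈ (1/2)(4 + 106.0566) = 55.0283.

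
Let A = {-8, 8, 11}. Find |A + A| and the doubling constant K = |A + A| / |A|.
K = |A + A| / |A| = 6/3 = 2

Enumerate A + A = {a + b : a, b ∈ A}. With |A| = 3, there are |A|^2 = 9 ordered sum pairs; collecting distinct values, A + A = {-16, 0, 3, 16, 19, 22}, so |A + A| = 6. Thus K = 6/3 = 2. For comparison, the minimum possible |A + A| over all 3-element sets is 2·3 − 1 = 5 (so min K = 5/3), attained only by arithmetic progressions.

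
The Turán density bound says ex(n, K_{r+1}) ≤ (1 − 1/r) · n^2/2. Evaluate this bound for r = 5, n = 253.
Turán density bound = (4/5) · 253^2/2 = 128018/5 ≈ 25603.6

Turán's theorem: ex(n, K_{r+1}) is achieved by the complete r-partite Turán graph T(n, r) with parts as balanced as possible, and is at most (1 − 1/r) · n^2/2. For r = 5, n = 253: the density bound is (4/5) · 64009/2 = 128018/5 ≈ 25603.6. The integer-valued extremum is e(T(253, 5)) = 25603, which is strictly less than the density bound 128018/5 since 5 ∤ 253 (the parts of T(253, 5) cannot all be equal).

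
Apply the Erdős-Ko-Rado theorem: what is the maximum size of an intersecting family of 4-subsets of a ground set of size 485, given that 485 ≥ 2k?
max |F| = C(484, 3) = 18779684

Erdős-Ko-Rado (1961): when n ≥ 2k, max |F| = C(n−1, k−1). The bound is attained by the star {A : i ∈ A} for any fixed i ∈ [n]. Here C(485−1, 4−1) = C(484, 3) = 18779684.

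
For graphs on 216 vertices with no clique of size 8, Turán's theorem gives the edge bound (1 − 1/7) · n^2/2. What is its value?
Turán density bound = (6/7) · 216^2/2 = 139968/7 ≈ 19995.4286

Turán's theorem: ex(n, K_{r+1}) is achieved by the complete r-partite Turán graph T(n, r) with parts as balanced as possible, and is at most (1 − 1/r) · n^2/2. For r = 7, n = 216: the density bound is (6/7) · 46656/2 = 139968/7 ≈ 19995.4286. The integer-valued extremum is e(T(216, 7)) = 19995, which is strictly less than the density bound 139968/7 since 7 ∤ 216 (the parts of T(216, 7) cannot all be equal).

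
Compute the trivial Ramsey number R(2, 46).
R(2, 46) = 46

R(2, k) = k for all k ≥ 2: in a 2-colouring of K_k, either some edge is red (a red K_2) or all edges are blue (a blue K_k). And K_{45} coloured all-blue has no blue K_46, so R(2, 46) > 45. Hence R(2, 46) = 46.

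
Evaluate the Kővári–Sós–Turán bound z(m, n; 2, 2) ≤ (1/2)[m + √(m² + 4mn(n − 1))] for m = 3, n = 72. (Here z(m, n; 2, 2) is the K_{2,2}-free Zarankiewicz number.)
z(3, 72; 2, 2) ≤ (1/2)[3 + √(3² + 4·3·72·71)] = (1/2)[3 + √61353] = 125.3477

Kővári–Sós–Turán: let r_1, ..., r_3 be the row sums and z = Σ r_i the total number of 1s. Each pair of columns can share at most one row with both entries 1 (else a 2×2 all-ones block appears), so Σ_i C(r_i, 2) ≤ C(72, 2) = 2556. By convexity Σ_i C(r_i, 2) ≥ 3·C(z/3, 2) = z(z − 3)/(2·3), giving z² − 3z − 3·72·71 ≤ 0 and hence z ≤ (1/2)[3 + √(9 + 4·15336)] = (1/2)[3 + √61353] ≈ (1/2)(3 + 247.6954) = 125.3477.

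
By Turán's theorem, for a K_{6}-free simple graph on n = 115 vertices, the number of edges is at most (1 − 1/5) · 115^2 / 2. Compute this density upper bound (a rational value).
Turán density bound = (4/5) · 115^2/2 = 5290

Turán's theorem: ex(n, K_{r+1}) is achieved by the complete r-partite Turán graph T(n, r) with parts as balanced as possible, and is at most (1 − 1/r) · n^2/2. For r = 5, n = 115: the density bound is (4/5) · 13225/2 = 5290. Since 5 ∣ 115, the Turán graph T(115, 5) has parts of equal size 23, and its edge count e(T(115, 5)) = 5290 attains the density bound exactly.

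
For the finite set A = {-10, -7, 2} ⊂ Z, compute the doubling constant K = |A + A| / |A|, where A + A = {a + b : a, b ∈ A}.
K = |A + A| / |A| = 6/3 = 2

Enumerate A + A = {a + b : a, b ∈ A}. With |A| = 3, there are |A|^2 = 9 ordered sum pairs; collecting distinct values, A + A = {-20, -17, -14, -8, -5, 4}, so |A + A| = 6. Thus K = 6/3 = 2. For comparison, the minimum possible |A + A| over all 3-element sets is 2·3 − 1 = 5 (so min K = 5/3), attained only by arithmetic progressions.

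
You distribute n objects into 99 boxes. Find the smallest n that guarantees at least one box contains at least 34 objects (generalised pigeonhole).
n = (34 − 1)·99 + 1 = 3268

By the generalised pigeonhole principle, to guarantee some box contains ≥ r objects we need more than (r − 1) · k objects total. Threshold: n = (r − 1) · k + 1. With r = 34 and k = 99: n = 33 · 99 + 1 = 3267 + 1 = 3268. For n = 3267 = 33 · 99, we can put exactly 33 objects in every box, avoiding 34 in any single one — so 3268 is tight.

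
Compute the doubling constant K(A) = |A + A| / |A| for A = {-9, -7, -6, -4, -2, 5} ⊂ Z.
K = |A + A| / |A| = 17/6

Enumerate A + A = {a + b : a, b ∈ A}. With |A| = 6, there are |A|^2 = 36 ordered sum pairs; collecting distinct values, A + A = {-18, -16, -15, -14, -13, -12, -11, -10, -9, -8, -6, -4, -2, -1, 1, 3, 10}, so |A + A| = 17. Thus K = 17/6. For comparison, the minimum possible |A + A| over all 6-element sets is 2·6 − 1 = 11 (so min K = 11/6), attained only by arithmetic progressions.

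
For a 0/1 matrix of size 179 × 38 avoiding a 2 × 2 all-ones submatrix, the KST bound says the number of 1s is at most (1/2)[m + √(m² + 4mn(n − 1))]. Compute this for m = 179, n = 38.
z(179, 38; 2, 2) ≤ (1/2)[179 + √(179² + 4·179·38·37)] = (1/2)[179 + √1038737] = 599.0922

Kővári–Sós–Turán: let r_1, ..., r_179 be the row sums and z = Σ r_i the total number of 1s. Each pair of columns can share at most one row with both entries 1 (else a 2×2 all-ones block appears), so Σ_i C(r_i, 2) ≤ C(38, 2) = 703. By convexity Σ_i C(r_i, 2) ≥ 179·C(z/179, 2) = z(z − 179)/(2·179), giving z² − 179z − 179·38·37 ≤ 0 and hence z ≤ (1/2)[179 + √(32041 + 4·251674)] = (1/2)[179 + √1038737] ≈ (1/2)(179 + 1019.1845) = 599.0922.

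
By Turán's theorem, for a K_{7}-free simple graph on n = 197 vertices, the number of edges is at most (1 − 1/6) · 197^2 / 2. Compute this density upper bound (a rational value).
Turán density bound = (5/6) · 197^2/2 = 194045/12 ≈ 16170.4167

Turán's theorem: ex(n, K_{r+1}) is achieved by the complete r-partite Turán graph T(n, r) with parts as balanced as possible, and is at most (1 − 1/r) · n^2/2. For r = 6, n = 197: the density bound is (5/6) · 38809/2 = 194045/12 ≈ 16170.4167. The integer-valued extremum is e(T(197, 6)) = 16170, which is strictly less than the density bound 194045/12 since 6 ∤ 197 (the parts of T(197, 6) cannot all be equal).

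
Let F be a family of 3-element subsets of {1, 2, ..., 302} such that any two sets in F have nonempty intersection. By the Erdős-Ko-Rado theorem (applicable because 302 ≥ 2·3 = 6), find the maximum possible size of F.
max |F| = C(301, 2) = 45150

Erdős-Ko-Rado (1961): when n ≥ 2k, max |F| = C(n−1, k−1). The bound is attained by the star {A : i ∈ A} for any fixed i ∈ [n]. Here C(302−1, 3−1) = C(301, 2) = 45150.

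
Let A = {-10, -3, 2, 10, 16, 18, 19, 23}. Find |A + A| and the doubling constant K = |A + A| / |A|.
K = |A + A| / |A| = 33/8

Enumerate A + A = {a + b : a, b ∈ A}. With |A| = 8, there are |A|^2 = 64 ordered sum pairs; collecting distinct values, A + A = {-20, -13, -8, -6, -1, 0, 4, 6, 7, 8, 9, 12, 13, 15, 16, 18, 20, 21, 25, 26, 28, 29, 32, 33, 34, 35, 36, 37, 38, 39, 41, 42, 46}, so |A + A| = 33. Thus K = 33/8. For comparison, the minimum possible |A + A| over all 8-element sets is 2·8 − 1 = 15 (so min K = 15/8), attained only by arithmetic progressions.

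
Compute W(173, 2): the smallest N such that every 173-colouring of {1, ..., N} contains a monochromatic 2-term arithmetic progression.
W(173, 2) = 173 + 1 = 174

A 2-term AP is any pair of integers, so a monochromatic 2-AP exists iff some colour is used at least twice. With 173 colours, the colouring i ↦ i on {1, ..., 173} uses each colour once, avoiding any monochromatic pair, so W(173, 2) > 173. For {1, ..., 174}, pigeonhole forces two integers of the same colour, which form a monochromatic 2-AP. Hence W(173, 2) = 174.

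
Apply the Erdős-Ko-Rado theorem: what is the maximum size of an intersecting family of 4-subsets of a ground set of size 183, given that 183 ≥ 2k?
max |F| = C(182, 3) = 988260

Erdős-Ko-Rado (1961): when n ≥ 2k, max |F| = C(n−1, k−1). The bound is attained by the star {A : i ∈ A} for any fixed i ∈ [n]. Here C(183−1, 4−1) = C(182, 3) = 988260.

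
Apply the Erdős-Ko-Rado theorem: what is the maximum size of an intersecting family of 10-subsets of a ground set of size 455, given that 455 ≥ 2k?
max |F| = C(454, 9) = 2084900095843613840

Erdős-Ko-Rado (1961): when n ≥ 2k, max |F| = C(n−1, k−1). The bound is attained by the star {A : i ∈ A} for any fixed i ∈ [n]. Here C(455−1, 10−1) = C(454, 9) = 2084900095843613840.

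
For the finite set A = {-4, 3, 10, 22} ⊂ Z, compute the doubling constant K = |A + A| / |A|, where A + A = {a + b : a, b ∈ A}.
K = |A + A| / |A| = 9/4

Enumerate A + A = {a + b : a, b ∈ A}. With |A| = 4, there are |A|^2 = 16 ordered sum pairs; collecting distinct values, A + A = {-8, -1, 6, 13, 18, 20, 25, 32, 44}, so |A + A| = 9. Thus K = 9/4. For comparison, the minimum possible |A + A| over all 4-element sets is 2·4 − 1 = 7 (so min K = 7/4), attained only by arithmetic progressions.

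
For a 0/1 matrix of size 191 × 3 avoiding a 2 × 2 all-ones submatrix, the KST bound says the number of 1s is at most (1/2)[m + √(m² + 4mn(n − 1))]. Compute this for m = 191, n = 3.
z(191, 3; 2, 2) ≤ (1/2)[191 + √(191² + 4·191·3·2)] = (1/2)[191 + √41065] = 196.8225

Kővári–Sós–Turán: let r_1, ..., r_191 be the row sums and z = Σ r_i the total number of 1s. Each pair of columns can share at most one row with both entries 1 (else a 2×2 all-ones block appears), so Σ_i C(r_i, 2) ≤ C(3, 2) = 3. By convexity Σ_i C(r_i, 2) ≥ 191·C(z/191, 2) = z(z − 191)/(2·191), giving z² − 191z − 191·3·2 ≤ 0 and hence z ≤ (1/2)[191 + √(36481 + 4·1146)] = (1/2)[191 + √41065] ≈ (1/2)(191 + 202.645) = 196.8225.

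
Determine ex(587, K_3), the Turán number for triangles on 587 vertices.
ex(587, K_3) = ⌊587^2/4⌋ = 86142

Mantel (1907): a triangle-free graph on n vertices has at most ⌊n^2/4⌋ edges, with equality for the complete bipartite graph K_{⌊n/2⌋, ⌈n/2⌉}. For n = 587: ⌊587^2/4⌋ = ⌊344569/4⌋ = 86142. The extremal graph is K_{293, 294}, which has 293·294 = 86142 edges.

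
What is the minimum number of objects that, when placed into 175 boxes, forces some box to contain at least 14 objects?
n = (14 − 1)·175 + 1 = 2276

By the generalised pigeonhole principle, to guarantee some box contains ≥ r objects we need more than (r − 1) · k objects total. Threshold: n = (r − 1) · k + 1. With r = 14 and k = 175: n = 13 · 175 + 1 = 2275 + 1 = 2276. For n = 2275 = 13 · 175, we can put exactly 13 objects in every box, avoiding 14 in any single one — so 2276 is tight.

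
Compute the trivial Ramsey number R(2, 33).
R(2, 33) = 33

R(2, k) = k for all k ≥ 2: in a 2-colouring of K_k, either some edge is red (a red K_2) or all edges are blue (a blue K_k). And K_{32} coloured all-blue has no blue K_33, so R(2, 33) > 32. Hence R(2, 33) = 33.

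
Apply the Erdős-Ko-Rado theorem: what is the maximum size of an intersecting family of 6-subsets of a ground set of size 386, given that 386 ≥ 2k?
max |F| = C(385, 5) = 68674865952

The Erdős-Ko-Rado theorem states: for n ≥ 2k, an intersecting family of k-subsets of an n-element set has size at most C(n − 1, k − 1), with equality for 'star' families {A ⊆ [n] : |A| = k, i ∈ A} (fix an element i). For n = 386, k = 6: C(385, 5) = 68674865952.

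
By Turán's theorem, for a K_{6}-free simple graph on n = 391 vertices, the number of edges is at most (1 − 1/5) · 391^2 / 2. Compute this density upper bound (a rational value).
Turán density bound = (4/5) · 391^2/2 = 305762/5 ≈ 61152.4

Turán's theorem: ex(n, K_{r+1}) is achieved by the complete r-partite Turán graph T(n, r) with parts as balanced as possible, and is at most (1 − 1/r) · n^2/2. For r = 5, n = 391: the density bound is (4/5) · 152881/2 = 305762/5 ≈ 61152.4. The integer-valued extremum is e(T(391, 5)) = 61152, which is strictly less than the density bound 305762/5 since 5 ∤ 391 (the parts of T(391, 5) cannot all be equal).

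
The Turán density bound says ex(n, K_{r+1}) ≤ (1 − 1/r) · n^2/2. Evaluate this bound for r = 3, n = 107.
Turán density bound = (2/3) · 107^2/2 = 11449/3 ≈ 3816.3333

Turán's theorem: ex(n, K_{r+1}) is achieved by the complete r-partite Turán graph T(n, r) with parts as balanced as possible, and is at most (1 − 1/r) · n^2/2. For r = 3, n = 107: the density bound is (2/3) · 11449/2 = 11449/3 ≈ 3816.3333. The integer-valued extremum is e(T(107, 3)) = 3816, which is strictly less than the density bound 11449/3 since 3 ∤ 107 (the parts of T(107, 3) cannot all be equal).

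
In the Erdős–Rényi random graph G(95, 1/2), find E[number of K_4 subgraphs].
E[# K_4] = C(95, 4) · (1/2)^C(4, 2) = 3183545 / 2^6 = 49742.890625

For each 4-subset S of vertices (there are C(95, 4) = 3183545 such S), let X_S = 1 if S induces a K_4 (all C(4, 2) = 6 edges present). Then P(X_S = 1) = (1/2)^6 = 1/64. By linearity of expectation, E[# K_4] = C(95, 4) · (1/2)^6 = 3183545 / 64 = 49742.890625.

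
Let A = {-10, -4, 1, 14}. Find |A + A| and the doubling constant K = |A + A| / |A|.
K = |A + A| / |A| = 10/4 = 5/2

Enumerate A + A = {a + b : a, b ∈ A}. With |A| = 4, there are |A|^2 = 16 ordered sum pairs; collecting distinct values, A + A = {-20, -14, -9, -8, -3, 2, 4, 10, 15, 28}, so |A + A| = 10. Thus K = 10/4 = 5/2. For comparison, the minimum possible |A + A| over all 4-element sets is 2·4 − 1 = 7 (so min K = 7/4), attained only by arithmetic progressions.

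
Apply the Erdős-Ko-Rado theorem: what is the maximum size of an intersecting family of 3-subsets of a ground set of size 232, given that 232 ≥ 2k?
max |F| = C(231, 2) = 26565

Erdős-Ko-Rado (1961): when n ≥ 2k, max |F| = C(n−1, k−1). The bound is attained by the star {A : i ∈ A} for any fixed i ∈ [n]. Here C(232−1, 3−1) = C(231, 2) = 26565.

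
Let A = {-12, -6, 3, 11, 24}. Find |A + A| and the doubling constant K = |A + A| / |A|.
K = |A + A| / |A| = 15/5 = 3

Enumerate A + A = {a + b : a, b ∈ A}. With |A| = 5, there are |A|^2 = 25 ordered sum pairs; collecting distinct values, A + A = {-24, -18, -12, -9, -3, -1, 5, 6, 12, 14, 18, 22, 27, 35, 48}, so |A + A| = 15. Thus K = 15/5 = 3. For comparison, the minimum possible |A + A| over all 5-element sets is 2·5 − 1 = 9 (so min K = 9/5), attained only by arithmetic progressions.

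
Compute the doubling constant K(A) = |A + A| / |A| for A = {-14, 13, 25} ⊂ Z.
K = |A + A| / |A| = 6/3 = 2

Enumerate A + A = {a + b : a, b ∈ A}. With |A| = 3, there are |A|^2 = 9 ordered sum pairs; collecting distinct values, A + A = {-28, -1, 11, 26, 38, 50}, so |A + A| = 6. Thus K = 6/3 = 2. For comparison, the minimum possible |A + A| over all 3-element sets is 2·3 − 1 = 5 (so min K = 5/3), attained only by arithmetic progressions.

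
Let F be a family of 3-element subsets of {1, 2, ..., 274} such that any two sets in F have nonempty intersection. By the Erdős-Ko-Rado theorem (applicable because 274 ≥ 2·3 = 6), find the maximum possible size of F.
max |F| = C(273, 2) = 37128

The Erdős-Ko-Rado theorem states: for n ≥ 2k, an intersecting family of k-subsets of an n-element set has size at most C(n − 1, k − 1), with equality for 'star' families {A ⊆ [n] : |A| = k, i ∈ A} (fix an element i). For n = 274, k = 3: C(273, 2) = 37128.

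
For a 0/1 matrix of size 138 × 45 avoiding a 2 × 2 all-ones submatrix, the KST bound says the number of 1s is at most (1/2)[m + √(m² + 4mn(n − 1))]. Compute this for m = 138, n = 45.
z(138, 45; 2, 2) ≤ (1/2)[138 + √(138² + 4·138·45·44)] = (1/2)[138 + √1112004] = 596.258

Kővári–Sós–Turán: let r_1, ..., r_138 be the row sums and z = Σ r_i the total number of 1s. Each pair of columns can share at most one row with both entries 1 (else a 2×2 all-ones block appears), so Σ_i C(r_i, 2) ≤ C(45, 2) = 990. By convexity Σ_i C(r_i, 2) ≥ 138·C(z/138, 2) = z(z − 138)/(2·138), giving z² − 138z − 138·45·44 ≤ 0 and hence z ≤ (1/2)[138 + √(19044 + 4·273240)] = (1/2)[138 + √1112004] ≈ (1/2)(138 + 1054.516) = 596.258.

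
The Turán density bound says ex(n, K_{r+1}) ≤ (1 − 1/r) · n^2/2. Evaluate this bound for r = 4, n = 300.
Turán density bound = (3/4) · 300^2/2 = 33750

Turán's theorem: ex(n, K_{r+1}) is achieved by the complete r-partite Turán graph T(n, r) with parts as balanced as possible, and is at most (1 − 1/r) · n^2/2. For r = 4, n = 300: the density bound is (3/4) · 90000/2 = 33750. Since 4 ∣ 300, the Turán graph T(300, 4) has parts of equal size 75, and its edge count e(T(300, 4)) = 33750 attains the density bound exactly.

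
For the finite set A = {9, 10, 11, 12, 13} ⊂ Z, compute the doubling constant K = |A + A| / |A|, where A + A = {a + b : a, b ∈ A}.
K = |A + A| / |A| = 9/5

Enumerate A + A = {a + b : a, b ∈ A}. With |A| = 5, there are |A|^2 = 25 ordered sum pairs; collecting distinct values, A + A = {18, 19, 20, 21, 22, 23, 24, 25, 26}, so |A + A| = 9. Thus K = 9/5. Here |A + A| = 2|A| − 1 = 9, the minimum possible — so K = 9/5 is minimal, which holds iff A is an arithmetic progression.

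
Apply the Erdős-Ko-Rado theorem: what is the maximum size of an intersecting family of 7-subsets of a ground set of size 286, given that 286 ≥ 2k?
max |F| = C(285, 6) = 705879547660

The Erdős-Ko-Rado theorem states: for n ≥ 2k, an intersecting family of k-subsets of an n-element set has size at most C(n − 1, k − 1), with equality for 'star' families {A ⊆ [n] : |A| = k, i ∈ A} (fix an element i). For n = 286, k = 7: C(285, 6) = 705879547660.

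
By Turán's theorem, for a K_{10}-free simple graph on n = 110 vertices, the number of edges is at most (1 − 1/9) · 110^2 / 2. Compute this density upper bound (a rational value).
Turán density bound = (8/9) · 110^2/2 = 48400/9 ≈ 5377.7778

Turán's theorem: ex(n, K_{r+1}) is achieved by the complete r-partite Turán graph T(n, r) with parts as balanced as possible, and is at most (1 − 1/r) · n^2/2. For r = 9, n = 110: the density bound is (8/9) · 12100/2 = 48400/9 ≈ 5377.7778. The integer-valued extremum is e(T(110, 9)) = 5377, which is strictly less than the density bound 48400/9 since 9 ∤ 110 (the parts of T(110, 9) cannot all be equal).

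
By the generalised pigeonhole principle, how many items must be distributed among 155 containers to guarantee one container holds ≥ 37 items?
n = (37 − 1)·155 + 1 = 5581

By the generalised pigeonhole principle, to guarantee some box contains ≥ r objects we need more than (r − 1) · k objects total. Threshold: n = (r − 1) · k + 1. With r = 37 and k = 155: n = 36 · 155 + 1 = 5580 + 1 = 5581. For n = 5580 = 36 · 155, we can put exactly 36 objects in every box, avoiding 37 in any single one — so 5581 is tight.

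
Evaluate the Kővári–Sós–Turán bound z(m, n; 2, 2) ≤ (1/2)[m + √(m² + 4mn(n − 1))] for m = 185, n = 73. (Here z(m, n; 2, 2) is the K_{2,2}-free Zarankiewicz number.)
z(185, 73; 2, 2) ≤ (1/2)[185 + √(185² + 4·185·73·72)] = (1/2)[185 + √3923665] = 1082.9122

Kővári–Sós–Turán: let r_1, ..., r_185 be the row sums and z = Σ r_i the total number of 1s. Each pair of columns can share at most one row with both entries 1 (else a 2×2 all-ones block appears), so Σ_i C(r_i, 2) ≤ C(73, 2) = 2628. By convexity Σ_i C(r_i, 2) ≥ 185·C(z/185, 2) = z(z − 185)/(2·185), giving z² − 185z − 185·73·72 ≤ 0 and hence z ≤ (1/2)[185 + √(34225 + 4·972360)] = (1/2)[185 + √3923665] ≈ (1/2)(185 + 1980.8243) = 1082.9122.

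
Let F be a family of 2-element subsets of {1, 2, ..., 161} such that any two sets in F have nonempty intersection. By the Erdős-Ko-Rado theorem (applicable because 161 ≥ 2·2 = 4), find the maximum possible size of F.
max |F| = C(160, 1) = 160

Erdős-Ko-Rado (1961): when n ≥ 2k, max |F| = C(n−1, k−1). The bound is attained by the star {A : i ∈ A} for any fixed i ∈ [n]. Here C(161−1, 2−1) = C(160, 1) = 160.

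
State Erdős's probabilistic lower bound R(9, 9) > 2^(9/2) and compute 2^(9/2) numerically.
2^(9/2) = 22.6274; so R(9, 9) > 22.6274

Colour each edge of K_n uniformly at random with red/blue. The expected number of monochromatic K_9 is C(n, 9) · 2 · 2^(−C(9,2)). If C(n, 9) · 2^(1 − C(9,2)) < 1, then with positive probability no monochromatic K_9 exists, so R(9, 9) > n. The standard estimate C(n, 9) ≤ n^9/9! shows this inequality holds whenever n ≤ 2^(9/2) (since 9! · 2^(C(9,2) − 1) > 2^(9^2/2) ≥ n^9). Hence R(9, 9) > 2^(9/2) = 22.6274.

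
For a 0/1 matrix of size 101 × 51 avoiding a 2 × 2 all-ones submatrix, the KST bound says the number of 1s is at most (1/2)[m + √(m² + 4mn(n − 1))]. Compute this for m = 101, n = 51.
z(101, 51; 2, 2) ≤ (1/2)[101 + √(101² + 4·101·51·50)] = (1/2)[101 + √1040401] = 560.5002

Kővári–Sós–Turán: let r_1, ..., r_101 be the row sums and z = Σ r_i the total number of 1s. Each pair of columns can share at most one row with both entries 1 (else a 2×2 all-ones block appears), so Σ_i C(r_i, 2) ≤ C(51, 2) = 1275. By convexity Σ_i C(r_i, 2) ≥ 101·C(z/101, 2) = z(z − 101)/(2·101), giving z² − 101z − 101·51·50 ≤ 0 and hence z ≤ (1/2)[101 + √(10201 + 4·257550)] = (1/2)[101 + √1040401] ≈ (1/2)(101 + 1020.0005) = 560.5002.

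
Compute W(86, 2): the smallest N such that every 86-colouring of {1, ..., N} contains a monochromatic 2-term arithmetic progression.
W(86, 2) = 86 + 1 = 87

A 2-term AP is any pair of integers, so a monochromatic 2-AP exists iff some colour is used at least twice. With 86 colours, the colouring i ↦ i on {1, ..., 86} uses each colour once, avoiding any monochromatic pair, so W(86, 2) > 86. For {1, ..., 87}, pigeonhole forces two integers of the same colour, which form a monochromatic 2-AP. Hence W(86, 2) = 87.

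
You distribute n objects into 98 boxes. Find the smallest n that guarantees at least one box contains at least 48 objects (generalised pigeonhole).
n = (48 − 1)·98 + 1 = 4607

By the generalised pigeonhole principle, to guarantee some box contains ≥ r objects we need more than (r − 1) · k objects total. Threshold: n = (r − 1) · k + 1. With r = 48 and k = 98: n = 47 · 98 + 1 = 4606 + 1 = 4607. For n = 4606 = 47 · 98, we can put exactly 47 objects in every box, avoiding 48 in any single one — so 4607 is tight.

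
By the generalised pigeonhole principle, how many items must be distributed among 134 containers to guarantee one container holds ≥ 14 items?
n = (14 − 1)·134 + 1 = 1743

By the generalised pigeonhole principle, to guarantee some box contains ≥ r objects we need more than (r − 1) · k objects total. Threshold: n = (r − 1) · k + 1. With r = 14 and k = 134: n = 13 · 134 + 1 = 1742 + 1 = 1743. For n = 1742 = 13 · 134, we can put exactly 13 objects in every box, avoiding 14 in any single one — so 1743 is tight.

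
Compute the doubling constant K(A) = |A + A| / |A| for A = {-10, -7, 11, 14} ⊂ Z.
K = |A + A| / |A| = 9/4

Enumerate A + A = {a + b : a, b ∈ A}. With |A| = 4, there are |A|^2 = 16 ordered sum pairs; collecting distinct values, A + A = {-20, -17, -14, 1, 4, 7, 22, 25, 28}, so |A + A| = 9. Thus K = 9/4. For comparison, the minimum possible |A + A| over all 4-element sets is 2·4 − 1 = 7 (so min K = 7/4), attained only by arithmetic progressions.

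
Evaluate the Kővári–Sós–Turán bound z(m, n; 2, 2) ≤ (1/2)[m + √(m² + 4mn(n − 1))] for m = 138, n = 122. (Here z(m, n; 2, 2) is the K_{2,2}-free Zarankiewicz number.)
z(138, 122; 2, 2) ≤ (1/2)[138 + √(138² + 4·138·122·121)] = (1/2)[138 + √8167668] = 1497.9566

Kővári–Sós–Turán: let r_1, ..., r_138 be the row sums and z = Σ r_i the total number of 1s. Each pair of columns can share at most one row with both entries 1 (else a 2×2 all-ones block appears), so Σ_i C(r_i, 2) ≤ C(122, 2) = 7381. By convexity Σ_i C(r_i, 2) ≥ 138·C(z/138, 2) = z(z − 138)/(2·138), giving z² − 138z − 138·122·121 ≤ 0 and hence z ≤ (1/2)[138 + √(19044 + 4·2037156)] = (1/2)[138 + √8167668] ≈ (1/2)(138 + 2857.9132) = 1497.9566.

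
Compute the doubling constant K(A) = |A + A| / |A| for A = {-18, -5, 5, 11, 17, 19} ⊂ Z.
K = |A + A| / |A| = 20/6 = 10/3

Enumerate A + A = {a + b : a, b ∈ A}. With |A| = 6, there are |A|^2 = 36 ordered sum pairs; collecting distinct values, A + A = {-36, -23, -13, -10, -7, -1, 0, 1, 6, 10, 12, 14, 16, 22, 24, 28, 30, 34, 36, 38}, so |A + A| = 20. Thus K = 20/6 = 10/3. For comparison, the minimum possible |A + A| over all 6-element sets is 2·6 − 1 = 11 (so min K = 11/6), attained only by arithmetic progressions.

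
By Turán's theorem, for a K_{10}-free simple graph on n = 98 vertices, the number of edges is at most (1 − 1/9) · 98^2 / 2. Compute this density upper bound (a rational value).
Turán density bound = (8/9) · 98^2/2 = 38416/9 ≈ 4268.4444

Turán's theorem: ex(n, K_{r+1}) is achieved by the complete r-partite Turán graph T(n, r) with parts as balanced as possible, and is at most (1 − 1/r) · n^2/2. For r = 9, n = 98: the density bound is (8/9) · 9604/2 = 38416/9 ≈ 4268.4444. The integer-valued extremum is e(T(98, 9)) = 4268, which is strictly less than the density bound 38416/9 since 9 ∤ 98 (the parts of T(98, 9) cannot all be equal).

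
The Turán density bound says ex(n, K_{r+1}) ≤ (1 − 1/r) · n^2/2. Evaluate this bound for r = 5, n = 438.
Turán density bound = (4/5) · 438^2/2 = 383688/5 ≈ 76737.6

Turán's theorem: ex(n, K_{r+1}) is achieved by the complete r-partite Turán graph T(n, r) with parts as balanced as possible, and is at most (1 − 1/r) · n^2/2. For r = 5, n = 438: the density bound is (4/5) · 191844/2 = 383688/5 ≈ 76737.6. The integer-valued extremum is e(T(438, 5)) = 76737, which is strictly less than the density bound 383688/5 since 5 ∤ 438 (the parts of T(438, 5) cannot all be equal).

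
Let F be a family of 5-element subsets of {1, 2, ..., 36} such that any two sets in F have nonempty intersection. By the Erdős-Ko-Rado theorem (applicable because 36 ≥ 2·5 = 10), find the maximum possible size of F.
max |F| = C(35, 4) = 52360

The Erdős-Ko-Rado theorem states: for n ≥ 2k, an intersecting family of k-subsets of an n-element set has size at most C(n − 1, k − 1), with equality for 'star' families {A ⊆ [n] : |A| = k, i ∈ A} (fix an element i). For n = 36, k = 5: C(35, 4) = 52360.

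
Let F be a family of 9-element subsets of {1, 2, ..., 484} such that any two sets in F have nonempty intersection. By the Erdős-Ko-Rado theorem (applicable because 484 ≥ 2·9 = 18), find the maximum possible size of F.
max |F| = C(483, 8) = 69302468016614196

Erdős-Ko-Rado (1961): when n ≥ 2k, max |F| = C(n−1, k−1). The bound is attained by the star {A : i ∈ A} for any fixed i ∈ [n]. Here C(484−1, 9−1) = C(483, 8) = 69302468016614196.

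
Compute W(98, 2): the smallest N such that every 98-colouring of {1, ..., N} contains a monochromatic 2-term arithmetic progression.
W(98, 2) = 98 + 1 = 99

A 2-term AP is any pair of integers, so a monochromatic 2-AP exists iff some colour is used at least twice. With 98 colours, the colouring i ↦ i on {1, ..., 98} uses each colour once, avoiding any monochromatic pair, so W(98, 2) > 98. For {1, ..., 99}, pigeonhole forces two integers of the same colour, which form a monochromatic 2-AP. Hence W(98, 2) = 99.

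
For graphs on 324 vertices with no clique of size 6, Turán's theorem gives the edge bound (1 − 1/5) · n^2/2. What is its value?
Turán density bound = (4/5) · 324^2/2 = 209952/5 ≈ 41990.4

Turán's theorem: ex(n, K_{r+1}) is achieved by the complete r-partite Turán graph T(n, r) with parts as balanced as possible, and is at most (1 − 1/r) · n^2/2. For r = 5, n = 324: the density bound is (4/5) · 104976/2 = 209952/5 ≈ 41990.4. The integer-valued extremum is e(T(324, 5)) = 41990, which is strictly less than the density bound 209952/5 since 5 ∤ 324 (the parts of T(324, 5) cannot all be equal).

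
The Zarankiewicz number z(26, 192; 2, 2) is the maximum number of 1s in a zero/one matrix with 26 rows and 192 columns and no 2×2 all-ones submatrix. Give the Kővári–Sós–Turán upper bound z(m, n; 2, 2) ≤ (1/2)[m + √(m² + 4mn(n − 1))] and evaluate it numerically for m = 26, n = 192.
z(26, 192; 2, 2) ≤ (1/2)[26 + √(26² + 4·26·192·191)] = (1/2)[26 + √3814564] = 989.5454

Kővári–Sós–Turán: let r_1, ..., r_26 be the row sums and z = Σ r_i the total number of 1s. Each pair of columns can share at most one row with both entries 1 (else a 2×2 all-ones block appears), so Σ_i C(r_i, 2) ≤ C(192, 2) = 18336. By convexity Σ_i C(r_i, 2) ≥ 26·C(z/26, 2) = z(z − 26)/(2·26), giving z² − 26z − 26·192·191 ≤ 0 and hence z ≤ (1/2)[26 + √(676 + 4·953472)] = (1/2)[26 + √3814564] ≈ (1/2)(26 + 1953.0909) = 989.5454.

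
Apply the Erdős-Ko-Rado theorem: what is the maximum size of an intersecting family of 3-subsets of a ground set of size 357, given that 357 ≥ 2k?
max |F| = C(356, 2) = 63190

Erdős-Ko-Rado (1961): when n ≥ 2k, max |F| = C(n−1, k−1). The bound is attained by the star {A : i ∈ A} for any fixed i ∈ [n]. Here C(357−1, 3−1) = C(356, 2) = 63190.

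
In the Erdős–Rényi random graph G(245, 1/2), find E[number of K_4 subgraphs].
E[# K_4] = C(245, 4) · (1/2)^C(4, 2) = 146475945 / 2^6 = 2288686.640625

For each 4-subset S of vertices (there are C(245, 4) = 146475945 such S), let X_S = 1 if S induces a K_4 (all C(4, 2) = 6 edges present). Then P(X_S = 1) = (1/2)^6 = 1/64. By linearity of expectation, E[# K_4] = C(245, 4) · (1/2)^6 = 146475945 / 64 = 2288686.640625.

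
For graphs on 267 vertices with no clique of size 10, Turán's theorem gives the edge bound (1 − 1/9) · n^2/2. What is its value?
Turán density bound = (8/9) · 267^2/2 = 31684

Turán's theorem: ex(n, K_{r+1}) is achieved by the complete r-partite Turán graph T(n, r) with parts as balanced as possible, and is at most (1 − 1/r) · n^2/2. For r = 9, n = 267: the density bound is (8/9) · 71289/2 = 31684. The integer-valued extremum is e(T(267, 9)) = 31683, which is strictly less than the density bound 31684 since 9 ∤ 267 (the parts of T(267, 9) cannot all be equal).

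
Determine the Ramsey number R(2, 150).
R(2, 150) = 150

R(2, k) = k for all k ≥ 2: in a 2-colouring of K_k, either some edge is red (a red K_2) or all edges are blue (a blue K_k). And K_{149} coloured all-blue has no blue K_150, so R(2, 150) > 149. Hence R(2, 150) = 150.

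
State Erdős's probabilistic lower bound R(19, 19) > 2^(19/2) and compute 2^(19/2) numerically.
2^(19/2) = 724.0773; so R(19, 19) > 724.0773

Colour each edge of K_n uniformly at random with red/blue. The expected number of monochromatic K_19 is C(n, 19) · 2 · 2^(−C(19,2)). If C(n, 19) · 2^(1 − C(19,2)) < 1, then with positive probability no monochromatic K_19 exists, so R(19, 19) > n. The standard estimate C(n, 19) ≤ n^19/19! shows this inequality holds whenever n ≤ 2^(19/2) (since 19! · 2^(C(19,2) − 1) > 2^(19^2/2) ≥ n^19). Hence R(19, 19) > 2^(19/2) = 724.0773.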